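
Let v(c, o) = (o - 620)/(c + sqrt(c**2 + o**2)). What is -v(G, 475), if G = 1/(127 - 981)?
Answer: 29/38536750 + 29*sqrt(164551922501)/38536750 ≈ 0.30526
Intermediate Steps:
G = -1/854 (G = 1/(-854) = -1/854 ≈ -0.0011710)
v(c, o) = (-620 + o)/(c + sqrt(c**2 + o**2))
-v(G, 475) = -(-620 + 475)/(-1/854 + sqrt((-1/854)**2 + 475**2)) = -(-145)/(-1/854 + sqrt(1/729316 + 225625)) = -(-145)/(-1/854 + sqrt(164551922501/729316)) = -(-145)/(-1/854 + sqrt(164551922501)/854) = 145/(-1/854 + sqrt(164551922501)/854)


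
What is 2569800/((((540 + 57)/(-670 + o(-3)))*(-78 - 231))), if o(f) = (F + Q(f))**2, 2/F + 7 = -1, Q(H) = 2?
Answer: 380865775/40994 ≈ 9290.8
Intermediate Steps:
F = -1/4 (F = 2/(-7 - 1) = 2/(-8) = 2*(-1/8) = -1/4 ≈ -0.25000)
o(f) = 49/16 (o(f) = (-1/4 + 2)**2 = (7/4)**2 = 49/16)
2569800/((((540 + 57)/(-670 + o(-3)))*(-78 - 231))) = 2569800/((((540 + 57)/(-670 + 49/16))*(-78 - 231))) = 2569800/(((597/(-10671/16))*(-309))) = 2569800/(((597*(-16/10671))*(-309))) = 2569800/((-3184/3557*(-309))) = 2569800/(983856/3557) = 2569800*(3557/983856) = 380865775/40994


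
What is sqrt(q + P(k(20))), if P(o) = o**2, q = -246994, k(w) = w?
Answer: I*sqrt(246594) ≈ 496.58*I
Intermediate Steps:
sqrt(q + P(k(20))) = sqrt(-246994 + 20**2) = sqrt(-246994 + 400) = sqrt(-246594) = I*sqrt(246594)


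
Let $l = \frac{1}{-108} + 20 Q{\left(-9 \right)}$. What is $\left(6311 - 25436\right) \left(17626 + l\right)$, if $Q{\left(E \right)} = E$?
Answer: $- \frac{4003854875}{12} \approx -3.3365 \cdot 10^{8}$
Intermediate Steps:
$l = - \frac{19441}{108}$ ($l = \frac{1}{-108} + 20 \left(-9\right) = - \frac{1}{108} - 180 = - \frac{19441}{108} \approx -180.01$)
$\left(6311 - 25436\right) \left(17626 + l\right) = \left(6311 - 25436\right) \left(17626 - \frac{19441}{108}\right) = \left(-19125\right) \frac{1884167}{108} = - \frac{4003854875}{12}$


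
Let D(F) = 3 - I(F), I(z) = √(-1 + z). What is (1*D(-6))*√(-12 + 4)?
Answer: 2*√14 + 6*I*√2 ≈ 7.4833 + 8.4853*I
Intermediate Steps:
D(F) = 3 - √(-1 + F)
(1*D(-6))*√(-12 + 4) = (1*(3 - √(-1 - 6)))*√(-12 + 4) = (1*(3 - √(-7)))*√(-8) = (1*(3 - I*√7))*(2*I*√2) = (3 - I*√7)*(2*I*√2) = 2*I*√2*(3 - I*√7)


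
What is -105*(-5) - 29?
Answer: 496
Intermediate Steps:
-105*(-5) - 29 = -35*(-15) - 29 = 525 - 29 = 496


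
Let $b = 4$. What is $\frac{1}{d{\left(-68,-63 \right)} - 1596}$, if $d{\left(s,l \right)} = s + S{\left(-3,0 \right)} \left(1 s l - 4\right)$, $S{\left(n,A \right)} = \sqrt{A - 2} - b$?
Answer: $- \frac{587}{12171108} - \frac{535 i \sqrt{2}}{48684432} \approx -4.8229 \cdot 10^{-5} - 1.5541 \cdot 10^{-5} i$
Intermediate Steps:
$S{\left(n,A \right)} = -4 + \sqrt{-2 + A}$ ($S{\left(n,A \right)} = \sqrt{A - 2} - 4 = \sqrt{-2 + A} - 4 = -4 + \sqrt{-2 + A}$)
$d{\left(s,l \right)} = s + \left(-4 + i \sqrt{2}\right) \left(-4 + l s\right)$ ($d{\left(s,l \right)} = s + \left(-4 + \sqrt{-2 + 0}\right) \left(1 s l - 4\right) = s + \left(-4 + \sqrt{-2}\right) \left(s l - 4\right) = s + \left(-4 + i \sqrt{2}\right) \left(l s - 4\right) = s + \left(-4 + i \sqrt{2}\right) \left(-4 + l s\right)$)
$\frac{1}{d{\left(-68,-63 \right)} - 1596} = \frac{1}{\left(16 - 68 - 4 i \sqrt{2} - \left(-63\right) \left(-68\right) \left(4 - i \sqrt{2}\right)\right) - 1596} = \frac{1}{\left(16 - 68 - 4 i \sqrt{2} - \left(17136 - 4284 i \sqrt{2}\right)\right) - 1596} = \frac{1}{\left(-17188 + 4280 i \sqrt{2}\right) - 1596} = \frac{1}{-18784 + 4280 i \sqrt{2}}$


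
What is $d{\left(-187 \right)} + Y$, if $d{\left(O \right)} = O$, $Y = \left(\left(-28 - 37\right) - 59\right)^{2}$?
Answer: $15189$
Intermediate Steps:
$Y = 15376$ ($Y = \left(-65 - 59\right)^{2} = \left(-124\right)^{2} = 15376$)
$d{\left(-187 \right)} + Y = -187 + 15376 = 15189$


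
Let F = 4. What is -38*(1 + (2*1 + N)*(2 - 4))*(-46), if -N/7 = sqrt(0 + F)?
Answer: 43700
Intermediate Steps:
N = -14 (N = -7*sqrt(0 + 4) = -7*sqrt(4) = -7*2 = -14)
-38*(1 + (2*1 + N)*(2 - 4))*(-46) = -38*(1 + (2*1 - 14)*(2 - 4))*(-46) = -38*(1 + (2 - 14)*(-2))*(-46) = -38*(1 - 12*(-2))*(-46) = -38*(1 + 24)*(-46) = -38*25*(-46) = -950*(-46) = 43700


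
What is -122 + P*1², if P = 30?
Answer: -92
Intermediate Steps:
-122 + P*1² = -122 + 30*1² = -122 + 30*1 = -122 + 30 = -92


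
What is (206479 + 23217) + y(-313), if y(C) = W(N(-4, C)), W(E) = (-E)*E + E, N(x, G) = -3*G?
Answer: -651086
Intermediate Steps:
W(E) = E - E² (W(E) = -E² + E = E - E²)
y(C) = -3*C*(1 + 3*C) (y(C) = (-3*C)*(1 - (-3)*C) = (-3*C)*(1 + 3*C) = -3*C*(1 + 3*C))
(206479 + 23217) + y(-313) = (206479 + 23217) - 3*(-313)*(1 + 3*(-313)) = 229696 - 3*(-313)*(1 - 939) = 229696 - 3*(-313)*(-938) = 229696 - 880782 = -651086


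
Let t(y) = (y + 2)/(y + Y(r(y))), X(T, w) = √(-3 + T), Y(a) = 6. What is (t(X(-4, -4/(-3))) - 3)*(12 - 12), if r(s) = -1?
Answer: 0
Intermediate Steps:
t(y) = (2 + y)/(6 + y) (t(y) = (y + 2)/(y + 6) = (2 + y)/(6 + y))
(t(X(-4, -4/(-3))) - 3)*(12 - 12) = ((2 + √(-3 - 4))/(6 + √(-3 - 4)) - 3)*(12 - 12) = ((2 + √(-7))/(6 + √(-7)) - 3)*0 = ((2 + I*√7)/(6 + I*√7) - 3)*0 = (-3 + (2 + I*√7)/(6 + I*√7))*0 = 0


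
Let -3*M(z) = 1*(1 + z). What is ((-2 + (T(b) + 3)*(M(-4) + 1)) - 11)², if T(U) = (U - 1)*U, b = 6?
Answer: 2809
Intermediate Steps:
T(U) = U*(-1 + U) (T(U) = (-1 + U)*U = U*(-1 + U))
M(z) = -⅓ - z/3 (M(z) = -(1 + z)/3 = -⅓ - z/3)
((-2 + (T(b) + 3)*(M(-4) + 1)) - 11)² = ((-2 + (6*(-1 + 6) + 3)*((-⅓ - ⅓*(-4)) + 1)) - 11)² = ((-2 + (6*5 + 3)*((-⅓ + 4/3) + 1)) - 11)² = ((-2 + (30 + 3)*(1 + 1)) - 11)² = ((-2 + 33*2) - 11)² = ((-2 + 66) - 11)² = (64 - 11)² = 53² = 2809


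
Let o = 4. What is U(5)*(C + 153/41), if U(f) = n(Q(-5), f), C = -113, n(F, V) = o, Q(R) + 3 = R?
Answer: -17920/41 ≈ -437.07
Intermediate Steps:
Q(R) = -3 + R
n(F, V) = 4
U(f) = 4
U(5)*(C + 153/41) = 4*(-113 + 153/41) = 4*(-4480/41) = -17920/41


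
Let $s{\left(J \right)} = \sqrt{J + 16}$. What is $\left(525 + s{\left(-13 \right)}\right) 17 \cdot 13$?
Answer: $116025 + 221 \sqrt{3} \approx 1.1641 \cdot 10^{5}$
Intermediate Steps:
$s{\left(J \right)} = \sqrt{16 + J}$
$\left(525 + s{\left(-13 \right)}\right) 17 \cdot 13 = \left(525 + \sqrt{16 - 13}\right) 17 \cdot 13 = \left(525 + \sqrt{3}\right) 221 = 116025 + 221 \sqrt{3}$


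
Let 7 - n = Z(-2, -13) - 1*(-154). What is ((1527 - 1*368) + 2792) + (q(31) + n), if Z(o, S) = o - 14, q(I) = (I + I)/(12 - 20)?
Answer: 15249/4 ≈ 3812.3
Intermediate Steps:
q(I) = -I/4 (q(I) = (2*I)/(-8) = (2*I)*(-1/8) = -I/4)
Z(o, S) = -14 + o
n = -131 (n = 7 - ((-14 - 2) - 1*(-154)) = 7 - (-16 + 154) = 7 - 1*138 = 7 - 138 = -131)
((1527 - 1*368) + 2792) + (q(31) + n) = ((1527 - 1*368) + 2792) + (-1/4*31 - 131) = ((1527 - 368) + 2792) + (-31/4 - 131) = (1159 + 2792) - 555/4 = 3951 - 555/4 = 15249/4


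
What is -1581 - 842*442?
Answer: -373745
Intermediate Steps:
-1581 - 842*442 = -1581 - 372164 = -373745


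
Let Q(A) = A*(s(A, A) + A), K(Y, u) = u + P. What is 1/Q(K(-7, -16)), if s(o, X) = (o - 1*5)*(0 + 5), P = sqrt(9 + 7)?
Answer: 1/1164 ≈ 0.00085911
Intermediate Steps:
P = 4 (P = sqrt(16) = 4)
s(o, X) = -25 + 5*o (s(o, X) = (o - 5)*5 = (-5 + o)*5 = -25 + 5*o)
K(Y, u) = 4 + u (K(Y, u) = u + 4 = 4 + u)
Q(A) = A*(-25 + 6*A) (Q(A) = A*((-25 + 5*A) + A) = A*(-25 + 6*A))
1/Q(K(-7, -16)) = 1/((4 - 16)*(-25 + 6*(4 - 16))) = 1/(-12*(-25 + 6*(-12))) = 1/(-12*(-25 - 72)) = 1/(-12*(-97)) = 1/1164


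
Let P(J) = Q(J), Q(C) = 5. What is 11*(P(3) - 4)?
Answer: 11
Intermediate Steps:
P(J) = 5
11*(P(3) - 4) = 11*(5 - 4) = 11*1 = 11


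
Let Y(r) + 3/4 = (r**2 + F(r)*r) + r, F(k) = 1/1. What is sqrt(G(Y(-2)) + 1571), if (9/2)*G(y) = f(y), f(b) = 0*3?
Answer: sqrt(1571) ≈ 39.636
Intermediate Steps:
F(k) = 1
Y(r) = -3/4 + r**2 + 2*r (Y(r) = -3/4 + ((r**2 + 1*r) + r) = -3/4 + ((r**2 + r) + r) = -3/4 + ((r + r**2) + r) = -3/4 + (r**2 + 2*r) = -3/4 + r**2 + 2*r)
f(b) = 0
G(y) = 0 (G(y) = (2/9)*0 = 0)
sqrt(G(Y(-2)) + 1571) = sqrt(0 + 1571) = sqrt(1571)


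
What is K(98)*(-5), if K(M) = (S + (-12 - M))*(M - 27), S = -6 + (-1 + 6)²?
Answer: 32305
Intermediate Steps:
S = 19 (S = -6 + 5² = -6 + 25 = 19)
K(M) = (-27 + M)*(7 - M) (K(M) = (19 + (-12 - M))*(M - 27) = (7 - M)*(-27 + M) = (-27 + M)*(7 - M))
K(98)*(-5) = (-189 - 1*98² + 34*98)*(-5) = (-189 - 1*9604 + 3332)*(-5) = (-189 - 9604 + 3332)*(-5) = -6461*(-5) = 32305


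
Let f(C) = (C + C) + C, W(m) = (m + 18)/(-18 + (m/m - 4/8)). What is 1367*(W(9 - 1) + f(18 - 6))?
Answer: 1651336/35 ≈ 47181.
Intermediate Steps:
W(m) = -36/35 - 2*m/35 (W(m) = (18 + m)/(-18 + (1 - 4*⅛)) = (18 + m)/(-18 + (1 - ½)) = (18 + m)/(-18 + ½) = (18 + m)/(-35/2) = (18 + m)*(-2/35) = -36/35 - 2*m/35)
f(C) = 3*C (f(C) = 2*C + C = 3*C)
1367*(W(9 - 1) + f(18 - 6)) = 1367*((-36/35 - 2*(9 - 1)/35) + 3*(18 - 6)) = 1367*((-36/35 - 2/35*8) + 3*12) = 1367*((-36/35 - 16/35) + 36) = 1367*(-52/35 + 36) = 1367*(1208/35) = 1651336/35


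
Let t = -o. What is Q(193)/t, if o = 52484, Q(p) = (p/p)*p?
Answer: -193/52484 ≈ -0.0036773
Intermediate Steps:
Q(p) = p (Q(p) = 1*p = p)
t = -52484 (t = -1*52484 = -52484)
Q(193)/t = 193/(-52484) = 193*(-1/52484) = -193/52484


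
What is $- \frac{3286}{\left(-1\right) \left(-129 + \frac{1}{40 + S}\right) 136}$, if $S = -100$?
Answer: $- \frac{24645}{131597} \approx -0.18728$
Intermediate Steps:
$- \frac{3286}{\left(-1\right) \left(-129 + \frac{1}{40 + S}\right) 136} = - \frac{3286}{\left(-1\right) \left(-129 + \frac{1}{40 - 100}\right) 136} = - \frac{3286}{\left(-1\right) \left(-129 + \frac{1}{-60}\right) 136} = - \frac{3286}{\left(-1\right) \left(-129 - \frac{1}{60}\right) 136} = - \frac{3286}{\left(-1\right) \left(\left(- \frac{7741}{60}\right) 136\right)} = - \frac{3286}{\left(-1\right) \left(- \frac{263194}{15}\right)} = - \frac{3286}{\frac{263194}{15}} = \left(-3286\right) \frac{15}{263194} = - \frac{24645}{131597}$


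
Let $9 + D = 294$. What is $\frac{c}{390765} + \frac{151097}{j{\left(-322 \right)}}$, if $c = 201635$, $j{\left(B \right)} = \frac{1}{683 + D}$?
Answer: $\frac{11430805998415}{78153} \approx 1.4626 \cdot 10^{8}$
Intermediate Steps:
$D = 285$ ($D = -9 + 294 = 285$)
$j{\left(B \right)} = \frac{1}{968}$ ($j{\left(B \right)} = \frac{1}{683 + 285} = \frac{1}{968}$)
$\frac{c}{390765} + \frac{151097}{j{\left(-322 \right)}} = \frac{201635}{390765} + 151097 \frac{1}{\frac{1}{968}} = 201635 \cdot \frac{1}{390765} + 151097 \cdot 968 = \frac{40327}{78153} + 146261896 = \frac{11430805998415}{78153}$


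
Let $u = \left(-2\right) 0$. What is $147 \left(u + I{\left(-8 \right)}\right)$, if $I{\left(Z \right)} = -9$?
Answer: $-1323$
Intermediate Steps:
$u = 0$
$147 \left(u + I{\left(-8 \right)}\right) = 147 \left(0 - 9\right) = 147 \left(-9\right) = -1323$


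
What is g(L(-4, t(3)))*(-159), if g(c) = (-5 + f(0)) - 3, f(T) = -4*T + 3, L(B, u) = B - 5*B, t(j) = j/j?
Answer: 795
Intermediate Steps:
t(j) = 1
L(B, u) = -4*B
f(T) = 3 - 4*T
g(c) = -5 (g(c) = (-5 + (3 - 4*0)) - 3 = (-5 + (3 + 0)) - 3 = (-5 + 3) - 3 = -2 - 3 = -5)
g(L(-4, t(3)))*(-159) = -5*(-159) = 795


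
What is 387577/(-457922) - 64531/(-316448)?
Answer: -46548900957/72454250528 ≈ -0.64246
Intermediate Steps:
387577/(-457922) - 64531/(-316448) = 387577*(-1/457922) - 64531*(-1/316448) = -387577/457922 + 64531/316448 = -46548900957/72454250528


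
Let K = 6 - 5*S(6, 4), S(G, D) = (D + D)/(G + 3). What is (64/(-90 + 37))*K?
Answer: -896/477 ≈ -1.8784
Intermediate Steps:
S(G, D) = 2*D/(3 + G) (S(G, D) = (2*D)/(3 + G) = 2*D/(3 + G))
K = 14/9 (K = 6 - 10*4/(3 + 6) = 6 - 10*4/9 = 6 - 5*8/9 = 6 - 40/9 = 14/9 ≈ 1.5556)
(64/(-90 + 37))*K = (64/(-90 + 37))*(14/9) = (64/(-53))*(14/9) = -1/53*64*(14/9) = -64/53*14/9 = -896/477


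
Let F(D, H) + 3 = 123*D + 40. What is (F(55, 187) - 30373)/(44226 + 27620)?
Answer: -23571/71846 ≈ -0.32808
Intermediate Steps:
F(D, H) = 37 + 123*D (F(D, H) = -3 + (123*D + 40) = -3 + (40 + 123*D) = 37 + 123*D)
(F(55, 187) - 30373)/(44226 + 27620) = ((37 + 123*55) - 30373)/(44226 + 27620) = ((37 + 6765) - 30373)/71846 = (6802 - 30373)*(1/71846) = -23571*1/71846 = -23571/71846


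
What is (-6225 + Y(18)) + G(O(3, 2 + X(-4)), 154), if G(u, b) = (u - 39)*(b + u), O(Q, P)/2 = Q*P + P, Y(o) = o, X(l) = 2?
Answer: -7509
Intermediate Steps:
O(Q, P) = 2*P + 2*P*Q (O(Q, P) = 2*(Q*P + P) = 2*(P*Q + P) = 2*(P + P*Q) = 2*P + 2*P*Q)
G(u, b) = (-39 + u)*(b + u)
(-6225 + Y(18)) + G(O(3, 2 + X(-4)), 154) = (-6225 + 18) + ((2*(2 + 2)*(1 + 3))**2 - 39*154 - 78*(2 + 2)*(1 + 3) + 154*(2*(2 + 2)*(1 + 3))) = -6207 + ((2*4*4)**2 - 6006 - 78*4*4 + 154*(2*4*4)) = -6207 + (32**2 - 6006 - 39*32 + 154*32) = -6207 + (1024 - 6006 - 1248 + 4928) = -6207 - 1302 = -7509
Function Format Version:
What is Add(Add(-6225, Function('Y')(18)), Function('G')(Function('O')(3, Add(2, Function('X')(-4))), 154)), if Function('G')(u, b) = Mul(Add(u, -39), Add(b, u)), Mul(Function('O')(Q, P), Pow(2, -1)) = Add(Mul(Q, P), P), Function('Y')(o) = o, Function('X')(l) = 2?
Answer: -7509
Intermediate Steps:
Function('O')(Q, P) = Add(Mul(2, P), Mul(2, P, Q)) (Function('O')(Q, P) = Mul(2, Add(Mul(Q, P), P)) = Mul(2, Add(Mul(P, Q), P)) = Mul(2, Add(P, Mul(P, Q))) = Add(Mul(2, P), Mul(2, P, Q)))
Function('G')(u, b) = Mul(Add(-39, u), Add(b, u))
Add(Add(-6225, Function('Y')(18)), Function('G')(Function('O')(3, Add(2, Function('X')(-4))), 154)) = Add(Add(-6225, 18), Add(Pow(Mul(2, Add(2, 2), Add(1, 3)), 2), Mul(-39, 154), Mul(-39, Mul(2, Add(2, 2), Add(1, 3))), Mul(154, Mul(2, Add(2, 2), Add(1, 3))))) = Add(-6207, Add(Pow(Mul(2, 4, 4), 2), -6006, Mul(-39, Mul(2, 4, 4)), Mul(154, Mul(2, 4, 4)))) = Add(-6207, Add(Pow(32, 2), -6006, Mul(-39, 32), Mul(154, 32))) = Add(-6207, Add(1024, -6006, -1248, 4928)) = Add(-6207, -1302) = -7509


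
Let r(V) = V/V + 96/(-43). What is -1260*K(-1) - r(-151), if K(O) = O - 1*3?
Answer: 216773/43 ≈ 5041.2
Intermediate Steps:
K(O) = -3 + O (K(O) = O - 3 = -3 + O)
r(V) = -53/43 (r(V) = 1 + 96*(-1/43) = 1 - 96/43 = -53/43)
-1260*K(-1) - r(-151) = -1260*(-3 - 1) - 1*(-53/43) = -1260*(-4) + 53/43 = 5040 + 53/43 = 216773/43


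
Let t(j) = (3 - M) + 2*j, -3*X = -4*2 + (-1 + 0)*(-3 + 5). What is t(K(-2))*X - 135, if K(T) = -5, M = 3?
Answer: -505/3 ≈ -168.33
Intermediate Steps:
X = 10/3 (X = -(-4*2 + (-1 + 0)*(-3 + 5))/3 = -(-8 - 1*2)/3 = -(-8 - 2)/3 = -⅓*(-10) = 10/3 ≈ 3.3333)
t(j) = 2*j (t(j) = (3 - 1*3) + 2*j = (3 - 3) + 2*j = 0 + 2*j = 2*j)
t(K(-2))*X - 135 = (2*(-5))*(10/3) - 135 = -10*10/3 - 135 = -100/3 - 135 = -505/3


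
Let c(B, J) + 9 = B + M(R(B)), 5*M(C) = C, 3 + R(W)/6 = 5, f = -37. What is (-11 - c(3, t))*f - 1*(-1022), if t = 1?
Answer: 6479/5 ≈ 1295.8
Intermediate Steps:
R(W) = 12 (R(W) = -18 + 6*5 = -18 + 30 = 12)
M(C) = C/5
c(B, J) = -33/5 + B (c(B, J) = -9 + (B + (⅕)*12) = -9 + (B + 12/5) = -9 + (12/5 + B) = -33/5 + B)
(-11 - c(3, t))*f - 1*(-1022) = (-11 - (-33/5 + 3))*(-37) - 1*(-1022) = (-11 - 1*(-18/5))*(-37) + 1022 = (-11 + 18/5)*(-37) + 1022 = -37/5*(-37) + 1022 = 1369/5 + 1022 = 6479/5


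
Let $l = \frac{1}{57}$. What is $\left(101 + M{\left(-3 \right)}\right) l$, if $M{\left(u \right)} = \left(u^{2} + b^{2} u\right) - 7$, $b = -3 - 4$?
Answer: $- \frac{44}{57} \approx -0.77193$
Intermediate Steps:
$b = -7$ ($b = -3 - 4 = -7$)
$l = \frac{1}{57} \approx 0.017544$
$M{\left(u \right)} = -7 + u^{2} + 49 u$ ($M{\left(u \right)} = \left(u^{2} + \left(-7\right)^{2} u\right) - 7 = \left(u^{2} + 49 u\right) - 7 = -7 + u^{2} + 49 u$)
$\left(101 + M{\left(-3 \right)}\right) l = \left(101 + \left(-7 + \left(-3\right)^{2} + 49 \left(-3\right)\right)\right) \frac{1}{57} = \left(101 - 145\right) \frac{1}{57} = \left(-44\right) \frac{1}{57} = - \frac{44}{57}$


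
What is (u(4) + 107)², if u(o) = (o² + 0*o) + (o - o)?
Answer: 15129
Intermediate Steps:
u(o) = o² (u(o) = (o² + 0) + 0 = o² + 0 = o²)
(u(4) + 107)² = (4² + 107)² = (16 + 107)² = 123² = 15129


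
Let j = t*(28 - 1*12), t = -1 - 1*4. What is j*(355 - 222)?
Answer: -10640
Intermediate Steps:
t = -5 (t = -1 - 4 = -5)
j = -80 (j = -5*(28 - 1*12) = -5*(28 - 12) = -5*16 = -80)
j*(355 - 222) = -80*(355 - 222) = -80*133 = -10640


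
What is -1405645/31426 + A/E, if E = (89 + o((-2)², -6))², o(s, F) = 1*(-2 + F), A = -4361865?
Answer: -48766135445/68728662 ≈ -709.55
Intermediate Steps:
o(s, F) = -2 + F
E = 6561 (E = (89 + (-2 - 6))² = (89 - 8)² = 81² = 6561)
-1405645/31426 + A/E = -1405645/31426 - 4361865/6561 = -1405645*1/31426 - 4361865*1/6561 = -1405645/31426 - 1453955/2187 = -48766135445/68728662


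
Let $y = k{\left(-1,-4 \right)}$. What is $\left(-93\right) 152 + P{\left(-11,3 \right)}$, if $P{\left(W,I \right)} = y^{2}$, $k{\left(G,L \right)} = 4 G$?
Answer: $-14120$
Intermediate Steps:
$y = -4$ ($y = 4 \left(-1\right) = -4$)
$P{\left(W,I \right)} = 16$ ($P{\left(W,I \right)} = \left(-4\right)^{2} = 16$)
$\left(-93\right) 152 + P{\left(-11,3 \right)} = \left(-93\right) 152 + 16 = -14136 + 16 = -14120$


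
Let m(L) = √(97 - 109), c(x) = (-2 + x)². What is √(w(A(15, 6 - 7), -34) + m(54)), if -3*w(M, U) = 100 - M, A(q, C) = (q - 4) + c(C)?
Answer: √(-240 + 18*I*√3)/3 ≈ 0.33471 + 5.1748*I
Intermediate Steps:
m(L) = 2*I*√3 (m(L) = √(-12) = 2*I*√3)
A(q, C) = -4 + q + (-2 + C)² (A(q, C) = (q - 4) + (-2 + C)² = (-4 + q) + (-2 + C)² = -4 + q + (-2 + C)²)
w(M, U) = -100/3 + M/3 (w(M, U) = -(100 - M)/3 = -100/3 + M/3)
√(w(A(15, 6 - 7), -34) + m(54)) = √((-100/3 + (-4 + 15 + (-2 + (6 - 7))²)/3) + 2*I*√3) = √((-100/3 + (-4 + 15 + (-2 - 1)²)/3) + 2*I*√3) = √((-100/3 + (-4 + 15 + (-3)²)/3) + 2*I*√3) = √((-100/3 + (-4 + 15 + 9)/3) + 2*I*√3) = √((-100/3 + (⅓)*20) + 2*I*√3) = √((-100/3 + 20/3) + 2*I*√3) = √(-80/3 + 2*I*√3)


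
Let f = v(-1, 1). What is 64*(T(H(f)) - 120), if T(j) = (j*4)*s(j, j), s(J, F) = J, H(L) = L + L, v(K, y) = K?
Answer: -6656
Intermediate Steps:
f = -1
H(L) = 2*L
T(j) = 4*j² (T(j) = (j*4)*j = (4*j)*j = 4*j²)
64*(T(H(f)) - 120) = 64*(4*(2*(-1))² - 120) = 64*(4*(-2)² - 120) = 64*(4*4 - 120) = 64*(16 - 120) = 64*(-104) = -6656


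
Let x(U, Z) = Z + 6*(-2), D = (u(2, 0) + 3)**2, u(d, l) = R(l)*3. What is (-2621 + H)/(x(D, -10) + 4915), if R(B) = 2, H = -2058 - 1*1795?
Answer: -2158/1631 ≈ -1.3231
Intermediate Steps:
H = -3853 (H = -2058 - 1795 = -3853)
u(d, l) = 6 (u(d, l) = 2*3 = 6)
D = 81 (D = (6 + 3)**2 = 9**2 = 81)
x(U, Z) = -12 + Z (x(U, Z) = Z - 12 = -12 + Z)
(-2621 + H)/(x(D, -10) + 4915) = (-2621 - 3853)/((-12 - 10) + 4915) = -6474/(-22 + 4915) = -6474/4893 = -6474*1/4893 = -2158/1631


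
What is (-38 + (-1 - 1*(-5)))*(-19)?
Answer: 646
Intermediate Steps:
(-38 + (-1 - 1*(-5)))*(-19) = (-38 + (-1 + 5))*(-19) = (-38 + 4)*(-19) = -34*(-19) = 646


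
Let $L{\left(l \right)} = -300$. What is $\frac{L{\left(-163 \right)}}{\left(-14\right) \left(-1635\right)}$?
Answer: $- \frac{10}{763} \approx -0.013106$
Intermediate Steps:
$\frac{L{\left(-163 \right)}}{\left(-14\right) \left(-1635\right)} = - \frac{300}{\left(-14\right) \left(-1635\right)} = - \frac{300}{22890} = \left(-300\right) \frac{1}{22890} = - \frac{10}{763}$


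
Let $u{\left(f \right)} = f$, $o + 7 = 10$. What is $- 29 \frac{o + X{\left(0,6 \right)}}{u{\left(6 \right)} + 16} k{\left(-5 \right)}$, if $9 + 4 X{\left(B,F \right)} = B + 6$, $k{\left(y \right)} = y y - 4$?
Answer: $- \frac{5481}{88} \approx -62.284$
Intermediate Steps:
$o = 3$ ($o = -7 + 10 = 3$)
$k{\left(y \right)} = -4 + y^{2}$ ($k{\left(y \right)} = y^{2} - 4 = -4 + y^{2}$)
$X{\left(B,F \right)} = - \frac{3}{4} + \frac{B}{4}$ ($X{\left(B,F \right)} = - \frac{9}{4} + \frac{B + 6}{4} = - \frac{9}{4} + \frac{6 + B}{4} = - \frac{9}{4} + \left(\frac{3}{2} + \frac{B}{4}\right) = - \frac{3}{4} + \frac{B}{4}$)
$- 29 \frac{o + X{\left(0,6 \right)}}{u{\left(6 \right)} + 16} k{\left(-5 \right)} = - 29 \frac{3 + \left(- \frac{3}{4} + \frac{1}{4} \cdot 0\right)}{6 + 16} \left(-4 + \left(-5\right)^{2}\right) = - 29 \frac{3 + \left(- \frac{3}{4} + 0\right)}{22} \left(-4 + 25\right) = - 29 \left(3 - \frac{3}{4}\right) \frac{1}{22} \cdot 21 = - 29 \cdot \frac{9}{4} \cdot \frac{1}{22} \cdot 21 = \left(-29\right) \frac{9}{88} \cdot 21 = \left(- \frac{261}{88}\right) 21 = - \frac{5481}{88}$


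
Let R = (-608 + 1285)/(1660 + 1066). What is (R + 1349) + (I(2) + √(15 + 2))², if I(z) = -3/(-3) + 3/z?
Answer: 7482861/5452 + 5*√17 ≈ 1393.1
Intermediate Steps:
I(z) = 1 + 3/z (I(z) = -3*(-⅓) + 3/z = 1 + 3/z)
R = 677/2726 ≈ 0.24835
(R + 1349) + (I(2) + √(15 + 2))² = (677/2726 + 1349) + ((3 + 2)/2 + √(15 + 2))² = 3678051/2726 + ((½)*5 + √17)² = 3678051/2726 + (5/2 + √17)²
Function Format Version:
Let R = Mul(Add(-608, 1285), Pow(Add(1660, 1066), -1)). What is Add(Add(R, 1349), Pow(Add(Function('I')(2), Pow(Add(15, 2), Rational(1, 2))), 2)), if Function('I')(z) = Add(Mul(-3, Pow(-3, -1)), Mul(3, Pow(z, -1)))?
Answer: Add(Rational(7482861, 5452), Mul(5, Pow(17, Rational(1, 2)))) ≈ 1393.1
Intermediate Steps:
Function('I')(z) = Add(1, Mul(3, Pow(z, -1))) (Function('I')(z) = Add(Mul(-3, Rational(-1, 3)), Mul(3, Pow(z, -1))) = Add(1, Mul(3, Pow(z, -1))))
R = Rational(677, 2726) (R = Mul(677, Pow(2726, -1)) = Mul(677, Rational(1, 2726)) = Rational(677, 2726) ≈ 0.24835)
Add(Add(R, 1349), Pow(Add(Function('I')(2), Pow(Add(15, 2), Rational(1, 2))), 2)) = Add(Add(Rational(677, 2726), 1349), Pow(Add(Mul(Pow(2, -1), Add(3, 2)), Pow(Add(15, 2), Rational(1, 2))), 2)) = Add(Rational(3678051, 2726), Pow(Add(Mul(Rational(1, 2), 5), Pow(17, Rational(1, 2))), 2)) = Add(Rational(3678051, 2726), Pow(Add(Rational(5, 2), Pow(17, Rational(1, 2))), 2))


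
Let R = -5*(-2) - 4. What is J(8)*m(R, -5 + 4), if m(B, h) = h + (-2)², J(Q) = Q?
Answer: 24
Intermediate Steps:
R = 6 (R = 10 - 4 = 6)
m(B, h) = 4 + h (m(B, h) = h + 4 = 4 + h)
J(8)*m(R, -5 + 4) = 8*(4 + (-5 + 4)) = 8*(4 - 1) = 8*3 = 24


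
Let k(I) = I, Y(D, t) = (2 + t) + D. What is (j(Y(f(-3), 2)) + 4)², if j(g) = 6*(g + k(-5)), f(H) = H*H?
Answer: 2704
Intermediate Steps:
f(H) = H²
Y(D, t) = 2 + D + t
j(g) = -30 + 6*g (j(g) = 6*(g - 5) = 6*(-5 + g) = -30 + 6*g)
(j(Y(f(-3), 2)) + 4)² = ((-30 + 6*(2 + (-3)² + 2)) + 4)² = ((-30 + 6*(2 + 9 + 2)) + 4)² = ((-30 + 6*13) + 4)² = ((-30 + 78) + 4)² = (48 + 4)² = 52² = 2704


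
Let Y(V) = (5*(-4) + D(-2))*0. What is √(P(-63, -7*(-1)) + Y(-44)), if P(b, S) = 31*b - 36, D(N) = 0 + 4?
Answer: 3*I*√221 ≈ 44.598*I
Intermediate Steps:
D(N) = 4
P(b, S) = -36 + 31*b
Y(V) = 0 (Y(V) = (5*(-4) + 4)*0 = (-20 + 4)*0 = -16*0 = 0)
√(P(-63, -7*(-1)) + Y(-44)) = √((-36 + 31*(-63)) + 0) = √((-36 - 1953) + 0) = √(-1989 + 0) = √(-1989) = 3*I*√221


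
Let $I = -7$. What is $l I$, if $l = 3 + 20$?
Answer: $-161$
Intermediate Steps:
$l = 23$
$l I = 23 \left(-7\right) = -161$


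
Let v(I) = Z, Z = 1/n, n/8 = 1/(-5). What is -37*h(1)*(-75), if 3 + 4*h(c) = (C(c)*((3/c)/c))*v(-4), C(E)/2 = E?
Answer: -74925/16 ≈ -4682.8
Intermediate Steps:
n = -8/5 (n = 8/(-5) = 8*(-⅕) = -8/5 ≈ -1.6000)
C(E) = 2*E
Z = -5/8 (Z = 1/(-8/5) = -5/8 ≈ -0.62500)
v(I) = -5/8
h(c) = -¾ - 15/(16*c) (h(c) = -¾ + (((2*c)*((3/c)/c))*(-5/8))/4 = -¾ + (((2*c)*(3/c²))*(-5/8))/4 = -¾ + ((6/c)*(-5/8))/4 = -¾ + (-15/(4*c))/4 = -¾ - 15/(16*c))
-37*h(1)*(-75) = -111*(-5 - 4*1)/(16*1)*(-75) = -111*(-5 - 4)/16*(-75) = -111*(-9)/16*(-75) = -37*(-27/16)*(-75) = (999/16)*(-75) = -74925/16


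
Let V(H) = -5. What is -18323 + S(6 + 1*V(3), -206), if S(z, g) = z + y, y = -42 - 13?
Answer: -18377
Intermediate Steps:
y = -55
S(z, g) = -55 + z (S(z, g) = z - 55 = -55 + z)
-18323 + S(6 + 1*V(3), -206) = -18323 + (-55 + (6 + 1*(-5))) = -18323 + (-55 + (6 - 5)) = -18323 + (-55 + 1) = -18323 - 54 = -18377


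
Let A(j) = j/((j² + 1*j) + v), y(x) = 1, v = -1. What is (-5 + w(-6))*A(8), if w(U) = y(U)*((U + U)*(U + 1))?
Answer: 440/71 ≈ 6.1972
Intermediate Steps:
A(j) = j/(-1 + j + j²) (A(j) = j/((j² + 1*j) - 1) = j/((j² + j) - 1) = j/((j + j²) - 1) = j/(-1 + j + j²))
w(U) = 2*U*(1 + U) (w(U) = 1*((U + U)*(U + 1)) = 1*((2*U)*(1 + U)) = 1*(2*U*(1 + U)) = 2*U*(1 + U))
(-5 + w(-6))*A(8) = (-5 + 2*(-6)*(1 - 6))*(8/(-1 + 8 + 8²)) = (-5 + 2*(-6)*(-5))*(8/(-1 + 8 + 64)) = (-5 + 60)*(8/71) = 55*(8*(1/71)) = 55*(8/71) = 440/71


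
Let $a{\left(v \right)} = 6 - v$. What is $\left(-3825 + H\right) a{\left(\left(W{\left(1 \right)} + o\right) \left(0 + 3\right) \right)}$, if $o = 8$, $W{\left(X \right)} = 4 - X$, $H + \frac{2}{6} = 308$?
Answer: $94968$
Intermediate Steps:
$H = \frac{923}{3}$ ($H = - \frac{1}{3} + 308 = \frac{923}{3} \approx 307.67$)
$\left(-3825 + H\right) a{\left(\left(W{\left(1 \right)} + o\right) \left(0 + 3\right) \right)} = \left(-3825 + \frac{923}{3}\right) \left(6 - \left(\left(4 - 1\right) + 8\right) \left(0 + 3\right)\right) = - \frac{10552 \left(6 - \left(\left(4 - 1\right) + 8\right) 3\right)}{3} = - \frac{10552 \left(6 - \left(3 + 8\right) 3\right)}{3} = - \frac{10552 \left(6 - 11 \cdot 3\right)}{3} = - \frac{10552 \left(6 - 33\right)}{3} = \left(- \frac{10552}{3}\right) \left(-27\right) = 94968$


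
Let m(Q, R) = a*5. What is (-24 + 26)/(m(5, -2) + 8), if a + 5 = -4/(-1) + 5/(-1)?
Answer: -1/11 ≈ -0.090909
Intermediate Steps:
a = -6 (a = -5 + (-4/(-1) + 5/(-1)) = -5 + (-4*(-1) + 5*(-1)) = -5 + (4 - 5) = -5 - 1 = -6)
m(Q, R) = -30 (m(Q, R) = -6*5 = -30)
(-24 + 26)/(m(5, -2) + 8) = (-24 + 26)/(-30 + 8) = 2/(-22) = 2*(-1/22) = -1/11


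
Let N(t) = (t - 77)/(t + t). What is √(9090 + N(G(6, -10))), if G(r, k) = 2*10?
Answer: √3635430/20 ≈ 95.334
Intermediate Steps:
G(r, k) = 20
N(t) = (-77 + t)/(2*t) (N(t) = (-77 + t)/((2*t)) = (-77 + t)*(1/(2*t)) = (-77 + t)/(2*t))
√(9090 + N(G(6, -10))) = √(9090 + (½)*(-77 + 20)/20) = √(9090 + (½)*(1/20)*(-57)) = √(9090 - 57/40) = √(363543/40) = √3635430/20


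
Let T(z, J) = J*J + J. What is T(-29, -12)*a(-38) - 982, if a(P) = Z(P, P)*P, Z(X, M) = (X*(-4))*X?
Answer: 28971434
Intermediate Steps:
Z(X, M) = -4*X**2 (Z(X, M) = (-4*X)*X = -4*X**2)
T(z, J) = J + J**2 (T(z, J) = J**2 + J = J + J**2)
a(P) = -4*P**3 (a(P) = (-4*P**2)*P = -4*P**3)
T(-29, -12)*a(-38) - 982 = (-12*(1 - 12))*(-4*(-38)**3) - 982 = (-12*(-11))*(-4*(-54872)) - 982 = 132*219488 - 982 = 28972416 - 982 = 28971434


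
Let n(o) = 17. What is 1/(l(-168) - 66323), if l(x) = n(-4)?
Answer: -1/66306 ≈ -1.5082e-5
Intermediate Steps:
l(x) = 17
1/(l(-168) - 66323) = 1/(17 - 66323) = 1/(-66306) = -1/66306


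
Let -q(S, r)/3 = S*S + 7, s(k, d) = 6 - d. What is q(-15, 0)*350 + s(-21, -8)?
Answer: -243586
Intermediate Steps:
q(S, r) = -21 - 3*S² (q(S, r) = -3*(S*S + 7) = -3*(S² + 7) = -3*(7 + S²) = -21 - 3*S²)
q(-15, 0)*350 + s(-21, -8) = (-21 - 3*(-15)²)*350 + (6 - 1*(-8)) = (-21 - 3*225)*350 + (6 + 8) = (-21 - 675)*350 + 14 = -696*350 + 14 = -243600 + 14 = -243586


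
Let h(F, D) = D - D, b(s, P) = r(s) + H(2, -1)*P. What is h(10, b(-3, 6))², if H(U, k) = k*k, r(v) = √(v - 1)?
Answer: 0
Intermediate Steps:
r(v) = √(-1 + v)
H(U, k) = k²
b(s, P) = P + √(-1 + s) (b(s, P) = √(-1 + s) + (-1)²*P = √(-1 + s) + 1*P = √(-1 + s) + P = P + √(-1 + s))
h(F, D) = 0
h(10, b(-3, 6))² = 0² = 0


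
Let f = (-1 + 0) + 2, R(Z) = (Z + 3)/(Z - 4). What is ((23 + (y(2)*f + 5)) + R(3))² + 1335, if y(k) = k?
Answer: 1911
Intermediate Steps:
R(Z) = (3 + Z)/(-4 + Z)
f = 1 (f = -1 + 2 = 1)
((23 + (y(2)*f + 5)) + R(3))² + 1335 = ((23 + (2*1 + 5)) + (3 + 3)/(-4 + 3))² + 1335 = ((23 + (2 + 5)) + 6/(-1))² + 1335 = ((23 + 7) - 1*6)² + 1335 = (30 - 6)² + 1335 = 24² + 1335 = 576 + 1335 = 1911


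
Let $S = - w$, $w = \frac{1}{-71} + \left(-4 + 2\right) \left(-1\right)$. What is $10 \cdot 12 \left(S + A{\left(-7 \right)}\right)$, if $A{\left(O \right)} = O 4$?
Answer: $- \frac{255480}{71} \approx -3598.3$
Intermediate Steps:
$A{\left(O \right)} = 4 O$
$w = \frac{141}{71}$ ($w = - \frac{1}{71} - -2 = - \frac{1}{71} + 2 = \frac{141}{71} \approx 1.9859$)
$S = - \frac{141}{71}$ ($S = \left(-1\right) \frac{141}{71} = - \frac{141}{71} \approx -1.9859$)
$10 \cdot 12 \left(S + A{\left(-7 \right)}\right) = 10 \cdot 12 \left(- \frac{141}{71} + 4 \left(-7\right)\right) = 120 \left(- \frac{141}{71} - 28\right) = 120 \left(- \frac{2129}{71}\right) = - \frac{255480}{71}$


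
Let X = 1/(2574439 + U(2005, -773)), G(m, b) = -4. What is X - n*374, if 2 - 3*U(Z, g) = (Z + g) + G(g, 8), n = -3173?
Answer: 9163820833885/7722091 ≈ 1.1867e+6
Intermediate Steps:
U(Z, g) = 2 - Z/3 - g/3 (U(Z, g) = ⅔ - ((Z + g) - 4)/3 = ⅔ - (-4 + Z + g)/3 = ⅔ + (4/3 - Z/3 - g/3) = 2 - Z/3 - g/3)
X = 3/7722091 (X = 1/(2574439 + (2 - ⅓*2005 - ⅓*(-773))) = 1/(2574439 + (2 - 2005/3 + 773/3)) = 1/(2574439 - 1226/3) = 1/(7722091/3) = 3/7722091 ≈ 3.8850e-7)
X - n*374 = 3/7722091 - (-3173)*374 = 3/7722091 - 1*(-1186702) = 3/7722091 + 1186702 = 9163820833885/7722091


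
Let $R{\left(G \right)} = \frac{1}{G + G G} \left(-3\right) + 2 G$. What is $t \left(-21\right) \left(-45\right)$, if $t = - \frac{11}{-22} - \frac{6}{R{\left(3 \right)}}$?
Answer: $- \frac{23625}{46} \approx -513.59$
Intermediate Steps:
$R{\left(G \right)} = - \frac{3}{G + G^{2}} + 2 G$ ($R{\left(G \right)} = \frac{1}{G + G^{2}} \left(-3\right) + 2 G = - \frac{3}{G + G^{2}} + 2 G$)
$t = - \frac{25}{46}$ ($t = - \frac{11}{-22} - \frac{6}{\frac{1}{3} \frac{1}{1 + 3} \left(-3 + 2 \cdot 3^{2} + 2 \cdot 3^{3}\right)} = \left(-11\right) \left(- \frac{1}{22}\right) - \frac{6}{\frac{1}{3} \cdot \frac{1}{4} \left(-3 + 2 \cdot 9 + 2 \cdot 27\right)} = \frac{1}{2} - \frac{6}{\frac{1}{3} \cdot \frac{1}{4} \left(-3 + 18 + 54\right)} = \frac{1}{2} - \frac{6}{\frac{1}{3} \cdot \frac{1}{4} \cdot 69} = \frac{1}{2} - \frac{6}{\frac{23}{4}} = \frac{1}{2} - \frac{24}{23} = - \frac{25}{46} \approx -0.54348$)
$t \left(-21\right) \left(-45\right) = \left(- \frac{25}{46}\right) \left(-21\right) \left(-45\right) = \frac{525}{46} \left(-45\right) = - \frac{23625}{46}$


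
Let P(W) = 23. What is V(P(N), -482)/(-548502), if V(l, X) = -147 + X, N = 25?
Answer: 629/548502 ≈ 0.0011468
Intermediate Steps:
V(P(N), -482)/(-548502) = (-147 - 482)/(-548502) = -629*(-1/548502) = 629/548502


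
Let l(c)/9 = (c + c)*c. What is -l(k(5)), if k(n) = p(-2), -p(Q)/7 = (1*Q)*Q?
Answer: -14112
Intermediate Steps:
p(Q) = -7*Q² (p(Q) = -7*1*Q*Q = -7*Q*Q = -7*Q²)
k(n) = -28 (k(n) = -7*(-2)² = -7*4 = -28)
l(c) = 18*c² (l(c) = 9*((c + c)*c) = 9*((2*c)*c) = 9*(2*c²) = 18*c²)
-l(k(5)) = -18*(-28)² = -18*784 = -1*14112 = -14112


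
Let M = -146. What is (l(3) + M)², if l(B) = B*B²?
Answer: 14161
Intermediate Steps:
l(B) = B³
(l(3) + M)² = (3³ - 146)² = (27 - 146)² = (-119)² = 14161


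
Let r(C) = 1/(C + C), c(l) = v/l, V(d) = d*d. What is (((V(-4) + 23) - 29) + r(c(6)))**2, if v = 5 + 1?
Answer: 441/4 ≈ 110.25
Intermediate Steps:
V(d) = d**2
v = 6
c(l) = 6/l
r(C) = 1/(2*C)
(((V(-4) + 23) - 29) + r(c(6)))**2 = ((((-4)**2 + 23) - 29) + 1/(2*((6/6))))**2 = (((16 + 23) - 29) + 1/(2*((6*(1/6)))))**2 = ((39 - 29) + (1/2)/1)**2 = (10 + (1/2)*1)**2 = (10 + 1/2)**2 = (21/2)**2 = 441/4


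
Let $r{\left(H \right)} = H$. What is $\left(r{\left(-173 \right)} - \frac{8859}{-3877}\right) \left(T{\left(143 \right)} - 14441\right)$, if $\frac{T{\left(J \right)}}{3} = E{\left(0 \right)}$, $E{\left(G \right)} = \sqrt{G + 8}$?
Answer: $\frac{9557949142}{3877} - \frac{3971172 \sqrt{2}}{3877} \approx 2.4638 \cdot 10^{6}$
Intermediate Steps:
$E{\left(G \right)} = \sqrt{8 + G}$
$T{\left(J \right)} = 6 \sqrt{2}$ ($T{\left(J \right)} = 3 \sqrt{8 + 0} = 3 \sqrt{8} = 3 \cdot 2 \sqrt{2} = 6 \sqrt{2}$)
$\left(r{\left(-173 \right)} - \frac{8859}{-3877}\right) \left(T{\left(143 \right)} - 14441\right) = \left(-173 - \frac{8859}{-3877}\right) \left(6 \sqrt{2} - 14441\right) = \left(-173 - - \frac{8859}{3877}\right) \left(-14441 + 6 \sqrt{2}\right) = \left(-173 + \frac{8859}{3877}\right) \left(-14441 + 6 \sqrt{2}\right) = - \frac{661862 \left(-14441 + 6 \sqrt{2}\right)}{3877} = \frac{9557949142}{3877} - \frac{3971172 \sqrt{2}}{3877}$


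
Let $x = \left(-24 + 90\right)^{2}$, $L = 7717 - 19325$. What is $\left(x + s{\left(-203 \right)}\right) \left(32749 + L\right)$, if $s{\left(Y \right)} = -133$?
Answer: $89278443$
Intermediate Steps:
$L = -11608$
$x = 4356$ ($x = 66^{2} = 4356$)
$\left(x + s{\left(-203 \right)}\right) \left(32749 + L\right) = \left(4356 - 133\right) \left(32749 - 11608\right) = 4223 \cdot 21141 = 89278443$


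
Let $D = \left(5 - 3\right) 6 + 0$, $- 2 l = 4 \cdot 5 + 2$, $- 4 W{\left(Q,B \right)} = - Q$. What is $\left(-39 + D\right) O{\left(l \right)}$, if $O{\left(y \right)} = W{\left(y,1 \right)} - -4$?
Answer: $- \frac{135}{4} \approx -33.75$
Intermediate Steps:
$W{\left(Q,B \right)} = \frac{Q}{4}$ ($W{\left(Q,B \right)} = - \frac{\left(-1\right) Q}{4} = \frac{Q}{4}$)
$l = -11$ ($l = - \frac{4 \cdot 5 + 2}{2} = - \frac{20 + 2}{2} = \left(- \frac{1}{2}\right) 22 = -11$)
$O{\left(y \right)} = 4 + \frac{y}{4}$ ($O{\left(y \right)} = \frac{y}{4} - -4 = \frac{y}{4} + 4 = 4 + \frac{y}{4}$)
$D = 12$ ($D = 2 \cdot 6 + 0 = 12 + 0 = 12$)
$\left(-39 + D\right) O{\left(l \right)} = \left(-39 + 12\right) \left(4 + \frac{1}{4} \left(-11\right)\right) = - 27 \left(4 - \frac{11}{4}\right) = \left(-27\right) \frac{5}{4} = - \frac{135}{4}$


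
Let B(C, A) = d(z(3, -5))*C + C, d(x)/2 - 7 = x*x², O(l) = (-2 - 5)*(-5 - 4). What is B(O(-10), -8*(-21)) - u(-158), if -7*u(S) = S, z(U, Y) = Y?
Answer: -103793/7 ≈ -14828.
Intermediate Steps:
u(S) = -S/7
O(l) = 63 (O(l) = -7*(-9) = 63)
d(x) = 14 + 2*x³ (d(x) = 14 + 2*(x*x²) = 14 + 2*x³)
B(C, A) = -235*C (B(C, A) = (14 + 2*(-5)³)*C + C = (14 + 2*(-125))*C + C = (14 - 250)*C + C = -236*C + C = -235*C)
B(O(-10), -8*(-21)) - u(-158) = -235*63 - (-1)*(-158)/7 = -14805 - 1*158/7 = -14805 - 158/7 = -103793/7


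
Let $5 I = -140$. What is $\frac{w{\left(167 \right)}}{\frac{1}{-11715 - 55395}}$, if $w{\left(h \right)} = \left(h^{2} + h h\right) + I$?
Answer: $-3741382500$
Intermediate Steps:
$I = -28$ ($I = \frac{1}{5} \left(-140\right) = -28$)
$w{\left(h \right)} = -28 + 2 h^{2}$ ($w{\left(h \right)} = \left(h^{2} + h h\right) - 28 = \left(h^{2} + h^{2}\right) - 28 = 2 h^{2} - 28 = -28 + 2 h^{2}$)
$\frac{w{\left(167 \right)}}{\frac{1}{-11715 - 55395}} = \frac{-28 + 2 \cdot 167^{2}}{\frac{1}{-11715 - 55395}} = \frac{-28 + 2 \cdot 27889}{\frac{1}{-67110}} = \frac{-28 + 55778}{- \frac{1}{67110}} = 55750 \left(-67110\right) = -3741382500$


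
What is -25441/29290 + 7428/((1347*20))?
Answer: -7796907/13151210 ≈ -0.59287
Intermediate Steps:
-25441/29290 + 7428/((1347*20)) = -25441*1/29290 + 7428/26940 = -25441/29290 + 7428*(1/26940) = -25441/29290 + 619/2245 = -7796907/13151210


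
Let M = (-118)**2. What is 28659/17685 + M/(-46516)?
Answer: 90571342/68552955 ≈ 1.3212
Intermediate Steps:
M = 13924
28659/17685 + M/(-46516) = 28659/17685 + 13924/(-46516) = 28659*(1/17685) + 13924*(-1/46516) = 9553/5895 - 3481/11629 = 90571342/68552955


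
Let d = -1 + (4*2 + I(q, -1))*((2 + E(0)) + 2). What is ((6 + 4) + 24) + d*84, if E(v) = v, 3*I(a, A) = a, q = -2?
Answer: 2414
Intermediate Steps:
I(a, A) = a/3
d = 85/3 (d = -1 + (4*2 + (⅓)*(-2))*((2 + 0) + 2) = -1 + (8 - ⅔)*(2 + 2) = -1 + (22/3)*4 = -1 + 88/3 = 85/3 ≈ 28.333)
((6 + 4) + 24) + d*84 = ((6 + 4) + 24) + (85/3)*84 = (10 + 24) + 2380 = 34 + 2380 = 2414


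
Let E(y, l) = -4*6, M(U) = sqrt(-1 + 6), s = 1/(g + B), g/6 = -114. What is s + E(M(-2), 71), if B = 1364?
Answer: -16319/680 ≈ -23.999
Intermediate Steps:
g = -684 (g = 6*(-114) = -684)
s = 1/680 (s = 1/(-684 + 1364) = 1/680 ≈ 0.0014706)
M(U) = sqrt(5)
E(y, l) = -24
s + E(M(-2), 71) = 1/680 - 24 = -16319/680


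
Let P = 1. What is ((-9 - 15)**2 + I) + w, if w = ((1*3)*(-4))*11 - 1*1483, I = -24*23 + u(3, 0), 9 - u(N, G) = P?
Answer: -1583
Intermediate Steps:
u(N, G) = 8 (u(N, G) = 9 - 1*1 = 9 - 1 = 8)
I = -544 (I = -24*23 + 8 = -552 + 8 = -544)
w = -1615 (w = (3*(-4))*11 - 1483 = -12*11 - 1483 = -132 - 1483 = -1615)
((-9 - 15)**2 + I) + w = ((-9 - 15)**2 - 544) - 1615 = ((-24)**2 - 544) - 1615 = (576 - 544) - 1615 = 32 - 1615 = -1583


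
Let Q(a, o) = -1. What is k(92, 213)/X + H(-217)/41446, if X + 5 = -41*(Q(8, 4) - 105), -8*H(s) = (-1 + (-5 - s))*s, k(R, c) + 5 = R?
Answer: 75869261/479778896 ≈ 0.15813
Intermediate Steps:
k(R, c) = -5 + R
H(s) = -s*(-6 - s)/8 (H(s) = -(-1 + (-5 - s))*s/8 = -(-6 - s)*s/8 = -s*(-6 - s)/8)
X = 4341 (X = -5 - 41*(-1 - 105) = -5 - 41*(-106) = -5 + 4346 = 4341)
k(92, 213)/X + H(-217)/41446 = (-5 + 92)/4341 + ((1/8)*(-217)*(6 - 217))/41446 = 87*(1/4341) + ((1/8)*(-217)*(-211))*(1/41446) = 29/1447 + (45787/8)*(1/41446) = 29/1447 + 45787/331568 = 75869261/479778896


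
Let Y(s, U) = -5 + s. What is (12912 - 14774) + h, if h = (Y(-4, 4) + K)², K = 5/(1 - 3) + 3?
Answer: -7159/4 ≈ -1789.8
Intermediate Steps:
K = ½ (K = 5/(-2) + 3 = -½*5 + 3 = -5/2 + 3 = ½ ≈ 0.50000)
h = 289/4 (h = ((-5 - 4) + ½)² = (-9 + ½)² = (-17/2)² = 289/4 ≈ 72.250)
(12912 - 14774) + h = (12912 - 14774) + 289/4 = -1862 + 289/4 = -7159/4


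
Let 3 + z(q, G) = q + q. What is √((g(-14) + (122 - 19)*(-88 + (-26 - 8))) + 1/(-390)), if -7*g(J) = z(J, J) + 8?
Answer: I*√93628672410/2730 ≈ 112.08*I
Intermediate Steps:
z(q, G) = -3 + 2*q (z(q, G) = -3 + (q + q) = -3 + 2*q)
g(J) = -5/7 - 2*J/7 (g(J) = -((-3 + 2*J) + 8)/7 = -(5 + 2*J)/7 = -5/7 - 2*J/7)
√((g(-14) + (122 - 19)*(-88 + (-26 - 8))) + 1/(-390)) = √(((-5/7 - 2/7*(-14)) + (122 - 19)*(-88 + (-26 - 8))) + 1/(-390)) = √(((-5/7 + 4) + 103*(-88 - 34)) - 1/390) = √((23/7 + 103*(-122)) - 1/390) = √((23/7 - 12566) - 1/390) = √(-87939/7 - 1/390) = √(-34296217/2730) = I*√93628672410/2730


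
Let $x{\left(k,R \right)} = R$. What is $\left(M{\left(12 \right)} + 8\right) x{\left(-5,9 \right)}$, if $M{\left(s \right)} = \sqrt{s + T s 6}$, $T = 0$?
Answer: $72 + 18 \sqrt{3} \approx 103.18$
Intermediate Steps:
$M{\left(s \right)} = \sqrt{s}$ ($M{\left(s \right)} = \sqrt{s + 0 s 6} = \sqrt{s + 0 \cdot 6} = \sqrt{s + 0} = \sqrt{s}$)
$\left(M{\left(12 \right)} + 8\right) x{\left(-5,9 \right)} = \left(\sqrt{12} + 8\right) 9 = \left(2 \sqrt{3} + 8\right) 9 = \left(8 + 2 \sqrt{3}\right) 9 = 72 + 18 \sqrt{3}$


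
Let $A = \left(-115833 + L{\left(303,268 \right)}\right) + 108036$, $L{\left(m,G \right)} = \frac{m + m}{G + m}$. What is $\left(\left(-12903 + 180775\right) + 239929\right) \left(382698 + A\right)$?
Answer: $\frac{87297583669677}{571} \approx 1.5289 \cdot 10^{11}$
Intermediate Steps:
$L{\left(m,G \right)} = \frac{2 m}{G + m}$
$A = - \frac{4451481}{571}$ ($A = \left(-115833 + 2 \cdot 303 \frac{1}{268 + 303}\right) + 108036 = \left(-115833 + 2 \cdot 303 \cdot \frac{1}{571}\right) + 108036 = \left(-115833 + \frac{606}{571}\right) + 108036 = - \frac{66140037}{571} + 108036 = - \frac{4451481}{571} \approx -7795.9$)
$\left(\left(-12903 + 180775\right) + 239929\right) \left(382698 + A\right) = \left(\left(-12903 + 180775\right) + 239929\right) \left(382698 - \frac{4451481}{571}\right) = \left(167872 + 239929\right) \frac{214069077}{571} = 407801 \cdot \frac{214069077}{571} = \frac{87297583669677}{571}$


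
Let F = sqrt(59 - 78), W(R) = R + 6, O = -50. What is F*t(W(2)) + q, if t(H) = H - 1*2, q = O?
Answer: -50 + 6*I*sqrt(19) ≈ -50.0 + 26.153*I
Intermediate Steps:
W(R) = 6 + R
q = -50
t(H) = -2 + H (t(H) = H - 2 = -2 + H)
F = I*sqrt(19) (F = sqrt(-19) = I*sqrt(19) ≈ 4.3589*I)
F*t(W(2)) + q = (I*sqrt(19))*(-2 + (6 + 2)) - 50 = (I*sqrt(19))*(-2 + 8) - 50 = (I*sqrt(19))*6 - 50 = 6*I*sqrt(19) - 50 = -50 + 6*I*sqrt(19)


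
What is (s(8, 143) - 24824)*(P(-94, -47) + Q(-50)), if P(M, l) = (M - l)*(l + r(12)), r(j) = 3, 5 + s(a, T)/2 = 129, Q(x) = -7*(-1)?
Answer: -50995200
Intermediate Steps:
Q(x) = 7
s(a, T) = 248 (s(a, T) = -10 + 2*129 = -10 + 258 = 248)
P(M, l) = (3 + l)*(M - l) (P(M, l) = (M - l)*(l + 3) = (M - l)*(3 + l) = (3 + l)*(M - l))
(s(8, 143) - 24824)*(P(-94, -47) + Q(-50)) = (248 - 24824)*((-1*(-47)**2 - 3*(-47) + 3*(-94) - 94*(-47)) + 7) = -24576*((-1*2209 + 141 - 282 + 4418) + 7) = -24576*((-2209 + 141 - 282 + 4418) + 7) = -24576*(2068 + 7) = -24576*2075 = -50995200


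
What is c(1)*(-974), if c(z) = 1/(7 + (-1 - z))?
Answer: -974/5 ≈ -194.80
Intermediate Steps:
c(z) = 1/(6 - z)
c(1)*(-974) = -1/(-6 + 1)*(-974) = -1/(-5)*(-974) = -1*(-1/5)*(-974) = (1/5)*(-974) = -974/5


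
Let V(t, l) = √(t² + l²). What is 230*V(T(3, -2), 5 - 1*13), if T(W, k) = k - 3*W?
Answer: 230*√185 ≈ 3128.3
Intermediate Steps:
V(t, l) = √(l² + t²)
230*V(T(3, -2), 5 - 1*13) = 230*√((5 - 1*13)² + (-2 - 3*3)²) = 230*√((5 - 13)² + (-2 - 9)²) = 230*√((-8)² + (-11)²) = 230*√(64 + 121) = 230*√185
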